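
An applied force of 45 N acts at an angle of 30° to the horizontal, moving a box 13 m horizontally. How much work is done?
W = F·d·cosθ = (45)(13)cos(30°) = 506.6 J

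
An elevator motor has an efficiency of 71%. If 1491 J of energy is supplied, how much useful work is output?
W_out = η·W_in = 0.71·1491 = 1058.61 J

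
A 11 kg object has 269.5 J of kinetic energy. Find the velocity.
v = √(2·KE/m) = √(2·269.5/11) = 7.0 m/s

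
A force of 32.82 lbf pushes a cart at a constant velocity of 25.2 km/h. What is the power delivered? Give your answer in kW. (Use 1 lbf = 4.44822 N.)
Convert to SI: F = 145.991 N, v = 7.0 m/s
P = Fv = (145.991)(7.0) = 1021.93 W = 1.022 kW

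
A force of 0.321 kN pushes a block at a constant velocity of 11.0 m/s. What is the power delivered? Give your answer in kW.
Convert to SI: F = 321.0 N, v = 11.0 m/s
P = Fv = (321.0)(11.0) = 3531.0 W = 3.531 kW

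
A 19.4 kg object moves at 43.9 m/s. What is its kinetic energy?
KE = ½mv² = ½(19.4)(43.9)² = 18690 J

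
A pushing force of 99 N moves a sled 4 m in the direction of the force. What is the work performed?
W = F·d = (99)(4) = 396.0 J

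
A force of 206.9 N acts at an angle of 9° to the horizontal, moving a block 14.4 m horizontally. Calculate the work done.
W = F·d·cosθ = (206.9)(14.4)cos(9°) = 2943 J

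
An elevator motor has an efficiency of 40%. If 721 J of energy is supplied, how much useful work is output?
W_out = η·W_in = 0.4·721 = 288.4 J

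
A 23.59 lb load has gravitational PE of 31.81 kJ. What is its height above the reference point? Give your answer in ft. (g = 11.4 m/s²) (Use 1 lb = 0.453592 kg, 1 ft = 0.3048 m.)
Convert to SI: m = 10.7002 kg, PE = 31810.0 J
h = PE/(mg) = 31810.0/(10.7002·11.4) = 260.775 m = 855.6 ft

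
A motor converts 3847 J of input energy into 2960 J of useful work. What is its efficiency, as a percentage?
η = W_out/W_in = 2960/3847 = 76.94%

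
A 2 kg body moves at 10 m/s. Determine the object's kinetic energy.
KE = ½mv² = ½(2)(10)² = 100.0 J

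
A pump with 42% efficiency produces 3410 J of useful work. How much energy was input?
W_in = W_out/η = 3410/0.42 = 8119 J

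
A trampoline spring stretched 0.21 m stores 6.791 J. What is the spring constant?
k = 2·PE/x² = 2·6.791/(0.21)² = 308.0 N/m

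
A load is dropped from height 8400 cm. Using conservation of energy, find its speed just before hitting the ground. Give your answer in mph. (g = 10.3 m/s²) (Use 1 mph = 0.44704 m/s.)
Convert to SI: h = 84.0 m
mgh = ½mv² ⇒ v = √(2gh) = √(2·10.3·84.0) = 41.5981 m/s = 93.05 mph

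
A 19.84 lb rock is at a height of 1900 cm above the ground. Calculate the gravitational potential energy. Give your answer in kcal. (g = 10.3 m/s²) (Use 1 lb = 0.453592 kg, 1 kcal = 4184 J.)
Convert to SI: m = 8.99927 kg, h = 19.0 m
PE = mgh = (8.99927)(10.3)(19.0) = 1761.16 J = 0.4209 kcal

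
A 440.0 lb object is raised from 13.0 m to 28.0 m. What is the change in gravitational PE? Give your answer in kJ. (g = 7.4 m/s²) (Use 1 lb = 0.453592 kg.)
Convert to SI: m = 199.58 kg, Δh = 15.0 m
ΔPE = mgΔh = (199.58)(7.4)(15.0) = 22153.4 J = 22.15 kJ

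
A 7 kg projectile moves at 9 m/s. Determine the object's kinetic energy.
KE = ½mv² = ½(7)(9)² = 283.5 J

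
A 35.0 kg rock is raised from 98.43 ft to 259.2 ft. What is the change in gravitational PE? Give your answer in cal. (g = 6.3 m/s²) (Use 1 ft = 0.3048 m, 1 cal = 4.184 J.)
Convert to SI: m = 35.0 kg, Δh = 49.0027 m
ΔPE = mgΔh = (35.0)(6.3)(49.0027) = 10805.1 J = 2582 cal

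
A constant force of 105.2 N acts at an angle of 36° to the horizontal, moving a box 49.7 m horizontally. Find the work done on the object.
W = F·d·cosθ = (105.2)(49.7)cos(36°) = 4230 J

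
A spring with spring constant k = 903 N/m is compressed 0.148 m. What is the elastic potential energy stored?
PE = ½kx² = ½(903)(0.148)² = 9.89 J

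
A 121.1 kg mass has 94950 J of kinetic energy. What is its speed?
v = √(2·KE/m) = √(2·94950/121.1) = 39.6 m/s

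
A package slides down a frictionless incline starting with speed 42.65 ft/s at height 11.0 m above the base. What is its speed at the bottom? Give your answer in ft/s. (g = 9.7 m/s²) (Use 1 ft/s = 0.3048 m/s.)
Convert to SI: v₀ = 12.9997 m/s, h = 11.0 m
½mv₀² + mgh = ½mv² ⇒ v = √(v₀² + 2gh) = √(12.9997² + 2·9.7·11.0) = 19.5549 m/s = 64.16 ft/s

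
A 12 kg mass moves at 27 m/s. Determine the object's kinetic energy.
KE = ½mv² = ½(12)(27)² = 4374.0 J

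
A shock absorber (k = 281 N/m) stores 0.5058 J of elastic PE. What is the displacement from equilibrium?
x = √(2·PE/k) = √(2·0.5058/281) = 0.06 m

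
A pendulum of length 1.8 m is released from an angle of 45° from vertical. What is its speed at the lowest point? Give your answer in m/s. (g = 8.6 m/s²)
h = L(1 − cosθ) = 1.8(1 − cos45°) = 0.527208 m
v = √(2gh) = √(2·8.6·0.527208) = 3.011 m/s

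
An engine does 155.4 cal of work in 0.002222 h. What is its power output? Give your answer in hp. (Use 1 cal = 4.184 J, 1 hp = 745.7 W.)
Convert to SI: W = 650.194 J, t = 7.9992 s
P = W/t = 650.194/7.9992 = 81.2823 W = 0.109 hp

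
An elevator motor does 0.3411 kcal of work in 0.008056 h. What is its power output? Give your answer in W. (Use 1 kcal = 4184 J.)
Convert to SI: W = 1427.16 J, t = 29.0016 s
P = W/t = 1427.16/29.0016 = 49.21 W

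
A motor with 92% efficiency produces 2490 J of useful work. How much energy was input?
W_in = W_out/η = 2490/0.92 = 2707 J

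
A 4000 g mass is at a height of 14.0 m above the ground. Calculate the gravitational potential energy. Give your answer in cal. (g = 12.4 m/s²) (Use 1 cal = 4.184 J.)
Convert to SI: m = 4.0 kg, h = 14.0 m
PE = mgh = (4.0)(12.4)(14.0) = 694.4 J = 166.0 cal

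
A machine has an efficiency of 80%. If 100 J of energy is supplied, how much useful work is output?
W_out = η·W_in = 0.8·100 = 80.0 J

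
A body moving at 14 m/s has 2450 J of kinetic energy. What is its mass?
m = 2·KE/v² = 2·2450/(14)² = 25.0 kg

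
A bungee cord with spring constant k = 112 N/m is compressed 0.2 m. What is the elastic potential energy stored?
PE = ½kx² = ½(112)(0.2)² = 2.24 J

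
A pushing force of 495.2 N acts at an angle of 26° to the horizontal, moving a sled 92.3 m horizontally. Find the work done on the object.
W = F·d·cosθ = (495.2)(92.3)cos(26°) = 41080 J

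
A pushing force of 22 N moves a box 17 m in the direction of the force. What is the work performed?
W = F·d = (22)(17) = 374.0 J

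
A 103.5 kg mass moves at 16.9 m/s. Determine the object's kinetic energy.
KE = ½mv² = ½(103.5)(16.9)² = 14780 J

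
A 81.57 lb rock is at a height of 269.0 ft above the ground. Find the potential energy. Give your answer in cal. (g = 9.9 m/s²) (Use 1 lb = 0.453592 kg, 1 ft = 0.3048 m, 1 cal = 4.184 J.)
Convert to SI: m = 36.9995 kg, h = 81.9912 m
PE = mgh = (36.9995)(9.9)(81.9912) = 30033.0 J = 7178 cal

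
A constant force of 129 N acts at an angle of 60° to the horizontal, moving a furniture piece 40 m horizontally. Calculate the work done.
W = F·d·cosθ = (129)(40)cos(60°) = 2580 J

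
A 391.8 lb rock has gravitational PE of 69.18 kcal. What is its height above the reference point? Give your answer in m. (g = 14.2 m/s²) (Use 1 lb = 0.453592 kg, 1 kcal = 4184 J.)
Convert to SI: m = 177.717 kg, PE = 289449 J
h = PE/(mg) = 289449/(177.717·14.2) = 114.7 m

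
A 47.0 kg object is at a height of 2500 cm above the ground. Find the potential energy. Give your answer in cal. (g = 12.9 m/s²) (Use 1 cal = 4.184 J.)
Convert to SI: m = 47.0 kg, h = 25.0 m
PE = mgh = (47.0)(12.9)(25.0) = 15157.5 J = 3623 cal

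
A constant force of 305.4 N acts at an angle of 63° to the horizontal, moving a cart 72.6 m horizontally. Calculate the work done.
W = F·d·cosθ = (305.4)(72.6)cos(63°) = 10070 J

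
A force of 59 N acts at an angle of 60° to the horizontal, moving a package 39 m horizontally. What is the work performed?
W = F·d·cosθ = (59)(39)cos(60°) = 1151 J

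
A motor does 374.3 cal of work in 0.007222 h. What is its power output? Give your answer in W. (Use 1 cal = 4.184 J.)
Convert to SI: W = 1566.07 J, t = 25.9992 s
P = W/t = 1566.07/25.9992 = 60.24 W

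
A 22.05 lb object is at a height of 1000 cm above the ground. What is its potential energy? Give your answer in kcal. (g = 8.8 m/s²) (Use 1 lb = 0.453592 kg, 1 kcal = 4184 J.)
Convert to SI: m = 10.0017 kg, h = 10.0 m
PE = mgh = (10.0017)(8.8)(10.0) = 880.15 J = 0.2104 kcal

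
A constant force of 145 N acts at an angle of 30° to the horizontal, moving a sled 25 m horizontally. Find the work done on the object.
W = F·d·cosθ = (145)(25)cos(30°) = 3139 J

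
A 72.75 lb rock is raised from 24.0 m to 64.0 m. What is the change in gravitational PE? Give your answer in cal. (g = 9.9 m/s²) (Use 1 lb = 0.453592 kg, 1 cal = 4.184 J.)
Convert to SI: m = 32.9988 kg, Δh = 40.0 m
ΔPE = mgΔh = (32.9988)(9.9)(40.0) = 13067.5 J = 3123 cal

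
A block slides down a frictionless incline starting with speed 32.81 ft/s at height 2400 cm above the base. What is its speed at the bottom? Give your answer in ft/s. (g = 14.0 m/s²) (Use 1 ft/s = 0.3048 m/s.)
Convert to SI: v₀ = 10.0005 m/s, h = 24.0 m
½mv₀² + mgh = ½mv² ⇒ v = √(v₀² + 2gh) = √(10.0005² + 2·14.0·24.0) = 27.7851 m/s = 91.16 ft/s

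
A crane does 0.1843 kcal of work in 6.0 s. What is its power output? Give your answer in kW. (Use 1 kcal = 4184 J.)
Convert to SI: W = 771.111 J, t = 6.0 s
P = W/t = 771.111/6.0 = 128.519 W = 0.1285 kW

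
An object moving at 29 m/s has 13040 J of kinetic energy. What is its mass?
m = 2·KE/v² = 2·13040/(29)² = 31.01 kg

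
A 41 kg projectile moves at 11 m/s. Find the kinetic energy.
KE = ½mv² = ½(41)(11)² = 2480.5 J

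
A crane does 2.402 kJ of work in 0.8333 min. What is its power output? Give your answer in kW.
Convert to SI: W = 2402.0 J, t = 49.998 s
P = W/t = 2402.0/49.998 = 48.0419 W = 0.04804 kW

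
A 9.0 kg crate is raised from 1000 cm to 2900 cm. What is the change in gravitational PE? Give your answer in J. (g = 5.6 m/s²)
Convert to SI: m = 9.0 kg, Δh = 19.0 m
ΔPE = mgΔh = (9.0)(5.6)(19.0) = 957.6 J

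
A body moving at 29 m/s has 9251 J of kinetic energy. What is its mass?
m = 2·KE/v² = 2·9251/(29)² = 22.0 kg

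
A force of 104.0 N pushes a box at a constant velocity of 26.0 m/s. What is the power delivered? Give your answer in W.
P = Fv = (104.0)(26.0) = 2704 W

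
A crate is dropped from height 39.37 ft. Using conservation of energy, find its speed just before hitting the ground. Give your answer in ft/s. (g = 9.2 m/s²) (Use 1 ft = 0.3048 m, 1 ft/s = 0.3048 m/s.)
Convert to SI: h = 12.0 m
mgh = ½mv² ⇒ v = √(2gh) = √(2·9.2·12.0) = 14.8593 m/s = 48.75 ft/s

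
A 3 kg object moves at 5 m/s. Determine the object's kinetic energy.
KE = ½mv² = ½(3)(5)² = 37.5 J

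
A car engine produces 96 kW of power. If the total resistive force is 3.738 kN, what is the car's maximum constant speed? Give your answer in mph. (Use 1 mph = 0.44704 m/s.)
Convert to SI: F = 3738.0 N
P = Fv ⇒ v = P/F = 96000 W/3738.0 N = 25.6822 m/s = 57.45 mph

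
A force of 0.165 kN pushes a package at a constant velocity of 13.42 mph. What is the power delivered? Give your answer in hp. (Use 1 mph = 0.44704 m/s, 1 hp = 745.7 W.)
Convert to SI: F = 165.0 N, v = 5.99928 m/s
P = Fv = (165.0)(5.99928) = 989.881 W = 1.327 hp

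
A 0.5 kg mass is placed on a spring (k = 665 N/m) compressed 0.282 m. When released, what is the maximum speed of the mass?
½kx² = ½mv² ⇒ v = x√(k/m) = (0.282)√(665/0.5) = 10.28 m/s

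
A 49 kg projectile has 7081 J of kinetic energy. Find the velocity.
v = √(2·KE/m) = √(2·7081/49) = 17.0 m/s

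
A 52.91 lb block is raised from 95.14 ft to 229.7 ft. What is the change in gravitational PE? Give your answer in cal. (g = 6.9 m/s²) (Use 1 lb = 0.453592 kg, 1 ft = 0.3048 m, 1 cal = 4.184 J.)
Convert to SI: m = 23.9996 kg, Δh = 41.0139 m
ΔPE = mgΔh = (23.9996)(6.9)(41.0139) = 6791.77 J = 1623 cal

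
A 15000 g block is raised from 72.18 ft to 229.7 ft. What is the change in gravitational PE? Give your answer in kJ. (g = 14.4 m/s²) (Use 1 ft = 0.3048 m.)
Convert to SI: m = 15.0 kg, Δh = 48.0121 m
ΔPE = mgΔh = (15.0)(14.4)(48.0121) = 10370.6 J = 10.37 kJ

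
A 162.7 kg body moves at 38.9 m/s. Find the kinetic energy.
KE = ½mv² = ½(162.7)(38.9)² = 123100 J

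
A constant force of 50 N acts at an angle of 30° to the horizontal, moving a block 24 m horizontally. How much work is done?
W = F·d·cosθ = (50)(24)cos(30°) = 1039 J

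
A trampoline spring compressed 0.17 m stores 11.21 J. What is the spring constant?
k = 2·PE/x² = 2·11.21/(0.17)² = 775.8 N/m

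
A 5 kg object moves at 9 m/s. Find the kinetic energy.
KE = ½mv² = ½(5)(9)² = 202.5 J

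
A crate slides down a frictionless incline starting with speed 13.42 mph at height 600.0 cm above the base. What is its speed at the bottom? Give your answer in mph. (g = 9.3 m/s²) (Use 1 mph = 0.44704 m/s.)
Convert to SI: v₀ = 5.99928 m/s, h = 6.0 m
½mv₀² + mgh = ½mv² ⇒ v = √(v₀² + 2gh) = √(5.99928² + 2·9.3·6.0) = 12.1487 m/s = 27.18 mph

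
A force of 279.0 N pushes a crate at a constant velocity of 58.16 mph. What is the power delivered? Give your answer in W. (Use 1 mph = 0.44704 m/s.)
Convert to SI: F = 279.0 N, v = 25.9998 m/s
P = Fv = (279.0)(25.9998) = 7254 W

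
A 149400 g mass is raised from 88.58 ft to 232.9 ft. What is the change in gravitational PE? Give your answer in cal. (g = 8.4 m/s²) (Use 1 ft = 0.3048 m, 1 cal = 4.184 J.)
Convert to SI: m = 149.4 kg, Δh = 43.9887 m
ΔPE = mgΔh = (149.4)(8.4)(43.9887) = 55204.1 J = 13190 cal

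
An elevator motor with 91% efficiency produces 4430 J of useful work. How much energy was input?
W_in = W_out/η = 4430/0.91 = 4868 J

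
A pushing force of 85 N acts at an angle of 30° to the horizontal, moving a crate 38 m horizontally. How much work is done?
W = F·d·cosθ = (85)(38)cos(30°) = 2797 J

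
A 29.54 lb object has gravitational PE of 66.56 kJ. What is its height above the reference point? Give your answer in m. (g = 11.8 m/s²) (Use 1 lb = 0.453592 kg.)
Convert to SI: m = 13.3991 kg, PE = 66560.0 J
h = PE/(mg) = 66560.0/(13.3991·11.8) = 421.0 m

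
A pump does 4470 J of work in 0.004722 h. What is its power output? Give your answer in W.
Convert to SI: W = 4470.0 J, t = 16.9992 s
P = W/t = 4470.0/16.9992 = 263.0 W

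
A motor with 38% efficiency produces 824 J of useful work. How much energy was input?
W_in = W_out/η = 824/0.38 = 2168 J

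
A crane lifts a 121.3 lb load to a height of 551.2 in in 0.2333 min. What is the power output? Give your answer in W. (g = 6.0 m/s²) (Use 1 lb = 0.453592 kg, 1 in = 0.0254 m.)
Convert to SI: m = 55.0207 kg, h = 14.0005 m, t = 13.998 s
P = mgh/t = (55.0207)(6.0)(14.0005)/13.998 = 330.2 W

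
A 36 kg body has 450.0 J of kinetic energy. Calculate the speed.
v = √(2·KE/m) = √(2·450.0/36) = 5.0 m/s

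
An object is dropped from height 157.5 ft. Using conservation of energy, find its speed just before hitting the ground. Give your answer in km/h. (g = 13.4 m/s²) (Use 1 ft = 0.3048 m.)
Convert to SI: h = 48.006 m
mgh = ½mv² ⇒ v = √(2gh) = √(2·13.4·48.006) = 35.8687 m/s = 129.1 km/h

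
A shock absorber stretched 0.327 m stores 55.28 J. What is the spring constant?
k = 2·PE/x² = 2·55.28/(0.327)² = 1034 N/m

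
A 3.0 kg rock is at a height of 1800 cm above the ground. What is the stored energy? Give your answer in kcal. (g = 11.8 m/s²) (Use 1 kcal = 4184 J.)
Convert to SI: m = 3.0 kg, h = 18.0 m
PE = mgh = (3.0)(11.8)(18.0) = 637.2 J = 0.1523 kcal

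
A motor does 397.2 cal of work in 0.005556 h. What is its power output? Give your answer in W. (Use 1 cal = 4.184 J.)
Convert to SI: W = 1661.88 J, t = 20.0016 s
P = W/t = 1661.88/20.0016 = 83.09 W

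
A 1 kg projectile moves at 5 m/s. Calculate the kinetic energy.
KE = ½mv² = ½(1)(5)² = 12.5 J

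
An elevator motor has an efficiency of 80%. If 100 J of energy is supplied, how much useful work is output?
W_out = η·W_in = 0.8·100 = 80.0 J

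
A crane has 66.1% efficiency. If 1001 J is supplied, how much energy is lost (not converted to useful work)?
W_lost = W_in(1 − η) = 1001·(1 − 0.661) = 339.3 J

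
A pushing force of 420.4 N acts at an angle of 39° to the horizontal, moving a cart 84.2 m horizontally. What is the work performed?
W = F·d·cosθ = (420.4)(84.2)cos(39°) = 27510 J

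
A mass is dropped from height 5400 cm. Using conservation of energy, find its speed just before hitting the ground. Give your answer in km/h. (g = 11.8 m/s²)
Convert to SI: h = 54.0 m
mgh = ½mv² ⇒ v = √(2gh) = √(2·11.8·54.0) = 35.6987 m/s = 128.5 km/h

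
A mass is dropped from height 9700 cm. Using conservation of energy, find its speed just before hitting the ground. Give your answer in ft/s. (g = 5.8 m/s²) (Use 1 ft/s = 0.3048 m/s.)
Convert to SI: h = 97.0 m
mgh = ½mv² ⇒ v = √(2gh) = √(2·5.8·97.0) = 33.544 m/s = 110.1 ft/s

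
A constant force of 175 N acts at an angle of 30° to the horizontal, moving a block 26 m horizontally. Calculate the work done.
W = F·d·cosθ = (175)(26)cos(30°) = 3940 J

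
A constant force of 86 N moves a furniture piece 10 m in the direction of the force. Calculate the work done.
W = F·d = (86)(10) = 860.0 J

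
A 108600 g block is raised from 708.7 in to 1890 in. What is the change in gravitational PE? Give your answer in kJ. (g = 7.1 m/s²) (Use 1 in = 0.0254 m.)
Convert to SI: m = 108.6 kg, Δh = 30.005 m
ΔPE = mgΔh = (108.6)(7.1)(30.005) = 23135.7 J = 23.14 kJ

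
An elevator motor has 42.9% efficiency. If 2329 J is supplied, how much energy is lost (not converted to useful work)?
W_lost = W_in(1 − η) = 2329·(1 − 0.429) = 1330 J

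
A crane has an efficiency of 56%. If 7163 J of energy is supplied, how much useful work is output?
W_out = η·W_in = 0.56·7163 = 4011.28 J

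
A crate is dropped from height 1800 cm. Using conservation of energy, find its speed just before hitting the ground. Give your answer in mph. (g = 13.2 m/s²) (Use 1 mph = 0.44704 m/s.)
Convert to SI: h = 18.0 m
mgh = ½mv² ⇒ v = √(2gh) = √(2·13.2·18.0) = 21.7991 m/s = 48.76 mph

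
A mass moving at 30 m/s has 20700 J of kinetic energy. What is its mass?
m = 2·KE/v² = 2·20700/(30)² = 46.0 kg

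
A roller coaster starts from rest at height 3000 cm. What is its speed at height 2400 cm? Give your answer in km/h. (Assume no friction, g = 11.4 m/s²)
Convert to SI: h₁−h₂ = 6.0 m
mgh₁ = mgh₂ + ½mv² ⇒ v = √(2g(h₁−h₂)) = √(2·11.4·6.0) = 11.6962 m/s = 42.11 km/h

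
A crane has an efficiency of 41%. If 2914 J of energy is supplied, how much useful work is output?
W_out = η·W_in = 0.41·2914 = 1194.74 J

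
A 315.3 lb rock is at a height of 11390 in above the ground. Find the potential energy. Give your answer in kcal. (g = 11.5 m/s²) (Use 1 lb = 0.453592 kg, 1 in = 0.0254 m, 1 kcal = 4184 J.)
Convert to SI: m = 143.018 kg, h = 289.306 m
PE = mgh = (143.018)(11.5)(289.306) = 475822 J = 113.7 kcal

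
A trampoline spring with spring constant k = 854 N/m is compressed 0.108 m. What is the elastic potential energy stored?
PE = ½kx² = ½(854)(0.108)² = 4.981 J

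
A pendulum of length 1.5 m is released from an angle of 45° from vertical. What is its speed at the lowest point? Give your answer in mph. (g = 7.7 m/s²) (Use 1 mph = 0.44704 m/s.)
h = L(1 − cosθ) = 1.5(1 − cos45°) = 0.43934 m
v = √(2gh) = √(2·7.7·0.43934) = 2.60112 m/s = 5.819 mph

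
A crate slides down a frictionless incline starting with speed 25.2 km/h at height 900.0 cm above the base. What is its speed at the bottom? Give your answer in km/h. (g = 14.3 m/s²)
Convert to SI: v₀ = 7.0 m/s, h = 9.0 m
½mv₀² + mgh = ½mv² ⇒ v = √(v₀² + 2gh) = √(7.0² + 2·14.3·9.0) = 17.5043 m/s = 63.02 km/h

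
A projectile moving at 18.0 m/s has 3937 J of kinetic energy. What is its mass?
m = 2·KE/v² = 2·3937/(18.0)² = 24.3 kg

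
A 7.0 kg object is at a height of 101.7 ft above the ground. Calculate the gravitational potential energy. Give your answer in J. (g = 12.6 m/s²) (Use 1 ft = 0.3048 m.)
Convert to SI: m = 7.0 kg, h = 30.9982 m
PE = mgh = (7.0)(12.6)(30.9982) = 2734 J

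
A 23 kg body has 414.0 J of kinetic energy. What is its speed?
v = √(2·KE/m) = √(2·414.0/23) = 6.0 m/s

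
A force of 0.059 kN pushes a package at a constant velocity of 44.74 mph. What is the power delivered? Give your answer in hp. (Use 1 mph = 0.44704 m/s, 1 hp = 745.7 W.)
Convert to SI: F = 59.0 N, v = 20.0006 m/s
P = Fv = (59.0)(20.0006) = 1180.03 W = 1.582 hp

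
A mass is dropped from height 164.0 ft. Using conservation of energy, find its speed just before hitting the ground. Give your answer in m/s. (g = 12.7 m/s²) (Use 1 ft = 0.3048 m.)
Convert to SI: h = 49.9872 m
mgh = ½mv² ⇒ v = √(2gh) = √(2·12.7·49.9872) = 35.63 m/s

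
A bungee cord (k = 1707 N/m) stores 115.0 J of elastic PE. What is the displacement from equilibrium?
x = √(2·PE/k) = √(2·115.0/1707) = 0.3671 m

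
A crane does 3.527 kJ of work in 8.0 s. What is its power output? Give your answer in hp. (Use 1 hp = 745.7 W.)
Convert to SI: W = 3527.0 J, t = 8.0 s
P = W/t = 3527.0/8.0 = 440.875 W = 0.5912 hp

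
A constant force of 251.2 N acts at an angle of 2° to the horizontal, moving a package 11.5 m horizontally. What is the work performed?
W = F·d·cosθ = (251.2)(11.5)cos(2°) = 2887 J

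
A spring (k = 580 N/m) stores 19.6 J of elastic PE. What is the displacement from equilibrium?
x = √(2·PE/k) = √(2·19.6/580) = 0.26 m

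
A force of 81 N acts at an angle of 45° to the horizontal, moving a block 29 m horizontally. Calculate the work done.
W = F·d·cosθ = (81)(29)cos(45°) = 1661 J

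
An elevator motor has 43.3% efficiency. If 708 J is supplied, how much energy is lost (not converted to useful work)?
W_lost = W_in(1 − η) = 708·(1 − 0.433) = 401.4 J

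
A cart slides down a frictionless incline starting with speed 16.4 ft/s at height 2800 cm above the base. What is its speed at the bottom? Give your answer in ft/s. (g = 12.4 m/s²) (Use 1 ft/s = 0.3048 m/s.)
Convert to SI: v₀ = 4.99872 m/s, h = 28.0 m
½mv₀² + mgh = ½mv² ⇒ v = √(v₀² + 2gh) = √(4.99872² + 2·12.4·28.0) = 26.8214 m/s = 88.0 ft/s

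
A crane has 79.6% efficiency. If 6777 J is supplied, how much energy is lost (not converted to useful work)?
W_lost = W_in(1 − η) = 6777·(1 − 0.796) = 1383 J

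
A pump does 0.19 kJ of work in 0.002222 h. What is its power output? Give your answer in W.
Convert to SI: W = 190.0 J, t = 7.9992 s
P = W/t = 190.0/7.9992 = 23.75 W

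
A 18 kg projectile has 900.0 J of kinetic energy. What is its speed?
v = √(2·KE/m) = √(2·900.0/18) = 10.0 m/s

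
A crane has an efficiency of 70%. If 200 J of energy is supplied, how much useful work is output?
W_out = η·W_in = 0.7·200 = 140.0 J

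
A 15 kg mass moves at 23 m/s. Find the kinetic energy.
KE = ½mv² = ½(15)(23)² = 3967.5 J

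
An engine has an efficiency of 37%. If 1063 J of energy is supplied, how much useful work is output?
W_out = η·W_in = 0.37·1063 = 393.31 J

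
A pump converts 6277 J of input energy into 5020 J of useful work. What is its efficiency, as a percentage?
η = W_out/W_in = 5020/6277 = 79.97%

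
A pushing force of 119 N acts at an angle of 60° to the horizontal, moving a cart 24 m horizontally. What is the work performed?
W = F·d·cosθ = (119)(24)cos(60°) = 1428 J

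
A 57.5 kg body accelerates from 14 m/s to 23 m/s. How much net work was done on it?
W = ΔKE = ½m(v₂² − v₁²) = ½(57.5)(23² − 14²) = 9573.75 J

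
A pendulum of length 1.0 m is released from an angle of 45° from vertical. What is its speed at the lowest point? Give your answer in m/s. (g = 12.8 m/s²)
h = L(1 − cosθ) = 1.0(1 − cos45°) = 0.292893 m
v = √(2gh) = √(2·12.8·0.292893) = 2.738 m/s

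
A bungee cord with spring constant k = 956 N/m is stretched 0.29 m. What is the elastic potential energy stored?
PE = ½kx² = ½(956)(0.29)² = 40.2 J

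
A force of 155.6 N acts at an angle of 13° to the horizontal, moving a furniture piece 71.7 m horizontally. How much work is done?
W = F·d·cosθ = (155.6)(71.7)cos(13°) = 10870 J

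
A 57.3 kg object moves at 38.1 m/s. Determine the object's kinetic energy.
KE = ½mv² = ½(57.3)(38.1)² = 41590 J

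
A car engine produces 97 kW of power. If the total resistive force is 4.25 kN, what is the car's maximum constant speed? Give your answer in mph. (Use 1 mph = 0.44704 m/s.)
Convert to SI: F = 4250.0 N
P = Fv ⇒ v = P/F = 97000 W/4250.0 N = 22.8235 m/s = 51.05 mph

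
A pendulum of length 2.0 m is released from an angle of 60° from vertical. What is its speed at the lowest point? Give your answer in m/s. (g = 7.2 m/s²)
h = L(1 − cosθ) = 2.0(1 − cos60°) = 1.0 m
v = √(2gh) = √(2·7.2·1.0) = 3.795 m/s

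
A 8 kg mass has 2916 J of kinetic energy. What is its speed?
v = √(2·KE/m) = √(2·2916/8) = 27.0 m/s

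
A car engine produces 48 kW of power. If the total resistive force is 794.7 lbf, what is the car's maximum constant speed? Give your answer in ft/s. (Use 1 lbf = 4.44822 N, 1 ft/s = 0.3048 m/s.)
Convert to SI: F = 3535.0 N
P = Fv ⇒ v = P/F = 48000 W/3535.0 N = 13.5785 m/s = 44.55 ft/s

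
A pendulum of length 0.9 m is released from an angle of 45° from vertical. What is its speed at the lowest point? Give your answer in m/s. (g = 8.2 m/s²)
h = L(1 − cosθ) = 0.9(1 − cos45°) = 0.263604 m
v = √(2gh) = √(2·8.2·0.263604) = 2.079 m/s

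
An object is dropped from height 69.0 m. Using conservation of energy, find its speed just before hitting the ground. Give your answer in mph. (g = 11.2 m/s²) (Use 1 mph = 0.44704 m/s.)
mgh = ½mv² ⇒ v = √(2gh) = √(2·11.2·69.0) = 39.3141 m/s = 87.94 mph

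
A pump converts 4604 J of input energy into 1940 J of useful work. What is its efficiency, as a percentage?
η = W_out/W_in = 1940/4604 = 42.14%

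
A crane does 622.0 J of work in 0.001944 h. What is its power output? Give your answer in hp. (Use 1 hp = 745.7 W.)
Convert to SI: W = 622.0 J, t = 6.9984 s
P = W/t = 622.0/6.9984 = 88.8775 W = 0.1192 hp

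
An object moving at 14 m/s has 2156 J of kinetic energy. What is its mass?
m = 2·KE/v² = 2·2156/(14)² = 22.0 kg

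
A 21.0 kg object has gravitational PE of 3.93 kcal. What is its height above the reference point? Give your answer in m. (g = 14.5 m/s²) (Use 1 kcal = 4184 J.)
Convert to SI: m = 21.0 kg, PE = 16443.1 J
h = PE/(mg) = 16443.1/(21.0·14.5) = 54.0 m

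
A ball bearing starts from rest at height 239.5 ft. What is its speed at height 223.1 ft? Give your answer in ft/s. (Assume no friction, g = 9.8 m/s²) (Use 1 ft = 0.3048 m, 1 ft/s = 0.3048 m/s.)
Convert to SI: h₁−h₂ = 4.99872 m
mgh₁ = mgh₂ + ½mv² ⇒ v = √(2g(h₁−h₂)) = √(2·9.8·4.99872) = 9.89823 m/s = 32.47 ft/s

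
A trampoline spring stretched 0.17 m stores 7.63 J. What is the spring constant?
k = 2·PE/x² = 2·7.63/(0.17)² = 528.0 N/m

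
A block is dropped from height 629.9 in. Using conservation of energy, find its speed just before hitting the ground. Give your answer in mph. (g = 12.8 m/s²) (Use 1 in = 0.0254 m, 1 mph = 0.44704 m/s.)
Convert to SI: h = 15.9995 m
mgh = ½mv² ⇒ v = √(2gh) = √(2·12.8·15.9995) = 20.2382 m/s = 45.27 mph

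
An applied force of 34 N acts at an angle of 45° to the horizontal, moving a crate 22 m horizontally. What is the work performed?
W = F·d·cosθ = (34)(22)cos(45°) = 528.9 J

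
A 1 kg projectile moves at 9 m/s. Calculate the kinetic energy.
KE = ½mv² = ½(1)(9)² = 40.5 J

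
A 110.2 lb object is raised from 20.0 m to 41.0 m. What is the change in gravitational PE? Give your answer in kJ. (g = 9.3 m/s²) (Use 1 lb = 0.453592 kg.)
Convert to SI: m = 49.9858 kg, Δh = 21.0 m
ΔPE = mgΔh = (49.9858)(9.3)(21.0) = 9762.23 J = 9.762 kJ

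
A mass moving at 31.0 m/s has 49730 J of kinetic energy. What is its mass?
m = 2·KE/v² = 2·49730/(31.0)² = 103.5 kg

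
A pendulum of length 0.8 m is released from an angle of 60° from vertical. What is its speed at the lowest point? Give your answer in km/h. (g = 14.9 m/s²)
h = L(1 − cosθ) = 0.8(1 − cos60°) = 0.4 m
v = √(2gh) = √(2·14.9·0.4) = 3.45254 m/s = 12.43 km/h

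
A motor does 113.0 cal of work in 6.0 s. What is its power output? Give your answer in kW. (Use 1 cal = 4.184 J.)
Convert to SI: W = 472.792 J, t = 6.0 s
P = W/t = 472.792/6.0 = 78.7987 W = 0.0788 kW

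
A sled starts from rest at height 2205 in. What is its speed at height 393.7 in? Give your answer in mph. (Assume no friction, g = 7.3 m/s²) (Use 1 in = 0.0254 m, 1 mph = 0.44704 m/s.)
Convert to SI: h₁−h₂ = 46.007 m
mgh₁ = mgh₂ + ½mv² ⇒ v = √(2g(h₁−h₂)) = √(2·7.3·46.007) = 25.9172 m/s = 57.98 mph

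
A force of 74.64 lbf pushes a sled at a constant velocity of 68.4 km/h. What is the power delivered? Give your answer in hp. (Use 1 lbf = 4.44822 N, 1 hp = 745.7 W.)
Convert to SI: F = 332.015 N, v = 19.0 m/s
P = Fv = (332.015)(19.0) = 6308.29 W = 8.46 hp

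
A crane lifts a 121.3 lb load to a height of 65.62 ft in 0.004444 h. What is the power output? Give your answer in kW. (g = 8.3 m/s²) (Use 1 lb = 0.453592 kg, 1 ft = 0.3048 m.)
Convert to SI: m = 55.0207 kg, h = 20.001 m, t = 15.9984 s
P = mgh/t = (55.0207)(8.3)(20.001)/15.9984 = 570.925 W = 0.5709 kW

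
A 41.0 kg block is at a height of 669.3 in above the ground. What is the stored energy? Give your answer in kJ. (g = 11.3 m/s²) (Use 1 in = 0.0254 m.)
Convert to SI: m = 41.0 kg, h = 17.0002 m
PE = mgh = (41.0)(11.3)(17.0002) = 7876.2 J = 7.876 kJ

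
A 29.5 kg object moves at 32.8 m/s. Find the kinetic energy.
KE = ½mv² = ½(29.5)(32.8)² = 15870 J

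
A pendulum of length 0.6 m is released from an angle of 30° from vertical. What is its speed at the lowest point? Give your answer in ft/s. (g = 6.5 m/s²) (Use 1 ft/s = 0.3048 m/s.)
h = L(1 − cosθ) = 0.6(1 − cos30°) = 0.0803848 m
v = √(2gh) = √(2·6.5·0.0803848) = 1.02225 m/s = 3.354 ft/s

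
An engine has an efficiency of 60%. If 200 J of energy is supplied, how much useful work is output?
W_out = η·W_in = 0.6·200 = 120.0 J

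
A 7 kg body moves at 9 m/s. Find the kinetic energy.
KE = ½mv² = ½(7)(9)² = 283.5 J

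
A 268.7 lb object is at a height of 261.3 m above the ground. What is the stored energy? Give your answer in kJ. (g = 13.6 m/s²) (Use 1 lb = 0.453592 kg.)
Convert to SI: m = 121.88 kg, h = 261.3 m
PE = mgh = (121.88)(13.6)(261.3) = 433123 J = 433.1 kJ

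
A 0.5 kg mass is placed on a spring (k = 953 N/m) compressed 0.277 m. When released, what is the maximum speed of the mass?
½kx² = ½mv² ⇒ v = x√(k/m) = (0.277)√(953/0.5) = 12.09 m/s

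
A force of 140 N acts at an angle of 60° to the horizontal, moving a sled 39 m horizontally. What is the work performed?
W = F·d·cosθ = (140)(39)cos(60°) = 2730 J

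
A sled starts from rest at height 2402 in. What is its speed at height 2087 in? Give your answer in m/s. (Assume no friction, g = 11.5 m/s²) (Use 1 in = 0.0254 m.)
Convert to SI: h₁−h₂ = 8.001 m
mgh₁ = mgh₂ + ½mv² ⇒ v = √(2g(h₁−h₂)) = √(2·11.5·8.001) = 13.57 m/s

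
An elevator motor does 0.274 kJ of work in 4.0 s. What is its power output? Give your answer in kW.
Convert to SI: W = 274.0 J, t = 4.0 s
P = W/t = 274.0/4.0 = 68.5 W = 0.0685 kW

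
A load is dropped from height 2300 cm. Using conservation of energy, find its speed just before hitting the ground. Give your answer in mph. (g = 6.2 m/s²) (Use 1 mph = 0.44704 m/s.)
Convert to SI: h = 23.0 m
mgh = ½mv² ⇒ v = √(2gh) = √(2·6.2·23.0) = 16.8879 m/s = 37.78 mph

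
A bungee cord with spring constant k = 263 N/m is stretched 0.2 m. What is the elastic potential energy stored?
PE = ½kx² = ½(263)(0.2)² = 5.26 J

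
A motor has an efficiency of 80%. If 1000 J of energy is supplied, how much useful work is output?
W_out = η·W_in = 0.8·1000 = 800.0 J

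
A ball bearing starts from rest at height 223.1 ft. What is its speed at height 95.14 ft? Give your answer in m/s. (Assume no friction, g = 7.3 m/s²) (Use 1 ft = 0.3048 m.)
Convert to SI: h₁−h₂ = 39.0022 m
mgh₁ = mgh₂ + ½mv² ⇒ v = √(2g(h₁−h₂)) = √(2·7.3·39.0022) = 23.86 m/s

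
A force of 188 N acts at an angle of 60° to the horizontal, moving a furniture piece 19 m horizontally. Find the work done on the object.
W = F·d·cosθ = (188)(19)cos(60°) = 1786 J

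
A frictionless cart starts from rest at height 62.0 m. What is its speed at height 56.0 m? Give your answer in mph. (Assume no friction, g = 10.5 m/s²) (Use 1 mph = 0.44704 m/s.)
mgh₁ = mgh₂ + ½mv² ⇒ v = √(2g(h₁−h₂)) = √(2·10.5·6.0) = 11.225 m/s = 25.11 mph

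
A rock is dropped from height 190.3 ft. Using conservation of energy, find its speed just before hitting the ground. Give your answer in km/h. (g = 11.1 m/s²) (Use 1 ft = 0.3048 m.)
Convert to SI: h = 58.0034 m
mgh = ½mv² ⇒ v = √(2gh) = √(2·11.1·58.0034) = 35.8842 m/s = 129.2 km/h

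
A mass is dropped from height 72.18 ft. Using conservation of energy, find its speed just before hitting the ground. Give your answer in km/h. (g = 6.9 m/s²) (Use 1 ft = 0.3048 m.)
Convert to SI: h = 22.0005 m
mgh = ½mv² ⇒ v = √(2gh) = √(2·6.9·22.0005) = 17.4243 m/s = 62.73 km/h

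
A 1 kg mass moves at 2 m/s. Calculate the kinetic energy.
KE = ½mv² = ½(1)(2)² = 2.0 J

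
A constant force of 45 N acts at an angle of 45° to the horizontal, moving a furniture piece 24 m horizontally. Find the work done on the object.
W = F·d·cosθ = (45)(24)cos(45°) = 763.7 J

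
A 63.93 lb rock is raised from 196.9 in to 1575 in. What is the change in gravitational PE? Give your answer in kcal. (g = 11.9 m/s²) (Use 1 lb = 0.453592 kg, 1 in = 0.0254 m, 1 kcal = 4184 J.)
Convert to SI: m = 28.9981 kg, Δh = 35.0037 m
ΔPE = mgΔh = (28.9981)(11.9)(35.0037) = 12079.0 J = 2.887 kcal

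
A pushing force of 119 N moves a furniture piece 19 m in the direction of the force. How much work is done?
W = F·d = (119)(19) = 2261 J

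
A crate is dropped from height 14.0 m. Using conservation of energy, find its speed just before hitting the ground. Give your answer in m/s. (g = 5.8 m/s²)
mgh = ½mv² ⇒ v = √(2gh) = √(2·5.8·14.0) = 12.74 m/s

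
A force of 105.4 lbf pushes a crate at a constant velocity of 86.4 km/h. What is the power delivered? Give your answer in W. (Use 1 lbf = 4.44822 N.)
Convert to SI: F = 468.842 N, v = 24.0 m/s
P = Fv = (468.842)(24.0) = 11250 W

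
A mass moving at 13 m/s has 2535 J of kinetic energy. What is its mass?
m = 2·KE/v² = 2·2535/(13)² = 30.0 kg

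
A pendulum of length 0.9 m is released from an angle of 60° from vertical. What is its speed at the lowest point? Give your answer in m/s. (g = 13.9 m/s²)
h = L(1 − cosθ) = 0.9(1 − cos60°) = 0.45 m
v = √(2gh) = √(2·13.9·0.45) = 3.537 m/s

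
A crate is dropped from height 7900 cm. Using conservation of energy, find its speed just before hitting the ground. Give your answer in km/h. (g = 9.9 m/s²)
Convert to SI: h = 79.0 m
mgh = ½mv² ⇒ v = √(2gh) = √(2·9.9·79.0) = 39.55 m/s = 142.4 km/h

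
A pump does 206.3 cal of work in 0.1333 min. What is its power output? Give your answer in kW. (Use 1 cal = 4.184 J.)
Convert to SI: W = 863.159 J, t = 7.998 s
P = W/t = 863.159/7.998 = 107.922 W = 0.1079 kW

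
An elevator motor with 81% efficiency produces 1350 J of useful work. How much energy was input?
W_in = W_out/η = 1350/0.81 = 1667 J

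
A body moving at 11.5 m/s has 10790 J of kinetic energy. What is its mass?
m = 2·KE/v² = 2·10790/(11.5)² = 163.2 kg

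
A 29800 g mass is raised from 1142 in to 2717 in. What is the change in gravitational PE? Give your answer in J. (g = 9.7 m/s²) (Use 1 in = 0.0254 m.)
Convert to SI: m = 29.8 kg, Δh = 40.005 m
ΔPE = mgΔh = (29.8)(9.7)(40.005) = 11560 J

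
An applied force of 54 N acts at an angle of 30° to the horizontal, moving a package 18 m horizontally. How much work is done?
W = F·d·cosθ = (54)(18)cos(30°) = 841.8 J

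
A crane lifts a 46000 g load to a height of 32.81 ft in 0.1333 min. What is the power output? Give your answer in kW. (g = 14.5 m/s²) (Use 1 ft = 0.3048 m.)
Convert to SI: m = 46.0 kg, h = 10.0005 m, t = 7.998 s
P = mgh/t = (46.0)(14.5)(10.0005)/7.998 = 833.999 W = 0.834 kW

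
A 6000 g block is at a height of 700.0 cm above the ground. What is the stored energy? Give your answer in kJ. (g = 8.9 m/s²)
Convert to SI: m = 6.0 kg, h = 7.0 m
PE = mgh = (6.0)(8.9)(7.0) = 373.8 J = 0.3738 kJ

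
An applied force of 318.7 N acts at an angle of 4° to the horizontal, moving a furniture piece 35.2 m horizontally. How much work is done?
W = F·d·cosθ = (318.7)(35.2)cos(4°) = 11190 J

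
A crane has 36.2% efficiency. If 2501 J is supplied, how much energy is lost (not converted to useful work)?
W_lost = W_in(1 − η) = 2501·(1 − 0.362) = 1596 J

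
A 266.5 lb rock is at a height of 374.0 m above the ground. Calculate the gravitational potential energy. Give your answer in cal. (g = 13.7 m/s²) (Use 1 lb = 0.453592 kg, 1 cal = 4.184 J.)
Convert to SI: m = 120.882 kg, h = 374.0 m
PE = mgh = (120.882)(13.7)(374.0) = 619377 J = 148000 cal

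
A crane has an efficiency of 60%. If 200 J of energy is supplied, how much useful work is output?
W_out = η·W_in = 0.6·200 = 120.0 J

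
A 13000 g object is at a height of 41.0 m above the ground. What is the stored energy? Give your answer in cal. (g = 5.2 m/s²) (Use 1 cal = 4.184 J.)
Convert to SI: m = 13.0 kg, h = 41.0 m
PE = mgh = (13.0)(5.2)(41.0) = 2771.6 J = 662.4 cal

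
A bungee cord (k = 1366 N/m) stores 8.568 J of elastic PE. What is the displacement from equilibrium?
x = √(2·PE/k) = √(2·8.568/1366) = 0.112 m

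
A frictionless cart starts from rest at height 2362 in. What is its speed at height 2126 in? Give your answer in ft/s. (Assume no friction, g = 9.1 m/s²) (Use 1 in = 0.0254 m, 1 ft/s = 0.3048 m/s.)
Convert to SI: h₁−h₂ = 5.9944 m
mgh₁ = mgh₂ + ½mv² ⇒ v = √(2g(h₁−h₂)) = √(2·9.1·5.9944) = 10.445 m/s = 34.27 ft/s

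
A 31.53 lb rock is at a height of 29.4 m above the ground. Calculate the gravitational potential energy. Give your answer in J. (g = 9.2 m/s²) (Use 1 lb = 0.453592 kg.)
Convert to SI: m = 14.3018 kg, h = 29.4 m
PE = mgh = (14.3018)(9.2)(29.4) = 3868 J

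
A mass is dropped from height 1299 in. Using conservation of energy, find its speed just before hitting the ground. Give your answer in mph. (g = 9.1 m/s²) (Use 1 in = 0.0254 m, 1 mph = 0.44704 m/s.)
Convert to SI: h = 32.9946 m
mgh = ½mv² ⇒ v = √(2gh) = √(2·9.1·32.9946) = 24.5051 m/s = 54.82 mph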